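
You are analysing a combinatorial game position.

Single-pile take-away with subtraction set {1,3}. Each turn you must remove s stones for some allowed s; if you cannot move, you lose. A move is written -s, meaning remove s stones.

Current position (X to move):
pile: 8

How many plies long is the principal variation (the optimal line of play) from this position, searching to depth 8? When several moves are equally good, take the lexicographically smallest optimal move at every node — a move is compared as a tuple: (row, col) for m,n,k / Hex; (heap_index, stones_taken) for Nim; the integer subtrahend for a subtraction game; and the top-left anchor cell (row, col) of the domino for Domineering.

PV length from [8]: 8 plies

[8] X move#1: -1:-1/7*, -3:-1/5
[7] O move#2: -1:+1/6*, -3:+1/4
[6] X move#3: -1:-1/5*, -3:-1/3
[5] O move#4: -1:+1/4*, -3:+1/2
[4] X move#5: -1:-1/3*, -3:-1/1
[3] O move#6: -1:+1/2*, -3:+1/0
[2] X move#7: -1:-1/1*
[1] O move#8: -1:+1/0*
[0] end (terminal -1, X#9); searched 8 to 8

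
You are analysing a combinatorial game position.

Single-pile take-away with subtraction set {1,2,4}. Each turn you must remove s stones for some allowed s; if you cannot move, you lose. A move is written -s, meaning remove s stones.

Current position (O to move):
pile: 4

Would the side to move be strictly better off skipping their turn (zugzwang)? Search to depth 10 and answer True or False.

p1 O@[4]: -1[3]+1* -2[2]-1 -4[0]+1
p2 X@[3]: -1[2]-1* -2[1]-1
p3 O@[2]: -1[1]-1 -2[0]+1*
p4 X@[0] terminal -1; root [4] d10
suppose O passes — search the same position with X to move:
pass> p1 X@[4]: -1[3]+1* -2[2]-1 -4[0]+1
pass> p2 O@[3]: -1[2]-1* -2[1]-1
pass> p3 X@[2]: -1[1]-1 -2[0]+1*
pass> p4 O@[0] terminal -1; root [4] d10
for O: play +1, pass -1

zugzwang(4, O) = False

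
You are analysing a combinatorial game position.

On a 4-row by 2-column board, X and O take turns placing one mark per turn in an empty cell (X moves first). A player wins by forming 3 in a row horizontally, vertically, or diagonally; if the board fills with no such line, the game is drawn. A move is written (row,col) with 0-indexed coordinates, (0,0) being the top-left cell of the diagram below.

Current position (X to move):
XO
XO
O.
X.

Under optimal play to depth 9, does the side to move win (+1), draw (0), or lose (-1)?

ply 1, X at XO/XO/O./X. | (2,1)=+0→XO/XO/OX/X.*; (3,1)=-1→XO/XO/O./XX
ply 2, O at XO/XO/OX/X. | (3,1)=+0→XO/XO/OX/XO*
ply 3: XO/XO/OX/XO is terminal +0 (X); from XO/XO/O./X. depth 9

value(XO/XO/O./X., X) = 0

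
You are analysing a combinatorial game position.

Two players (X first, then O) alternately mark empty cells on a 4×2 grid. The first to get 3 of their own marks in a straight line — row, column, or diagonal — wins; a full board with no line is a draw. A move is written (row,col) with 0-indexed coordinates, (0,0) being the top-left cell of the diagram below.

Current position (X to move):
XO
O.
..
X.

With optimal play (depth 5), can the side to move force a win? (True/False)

X winning at [XO/O./../X.]: False

[XO/O./../X.] X move#1: (1,1):+0/XO/OX/../X.*, (2,0):+0/XO/O./X./X., (2,1):+0/XO/O./.X/X., (3,1):+0/XO/O./../XX
[XO/OX/../X.] O move#2: (2,0):+0/XO/OX/O./X.*, (2,1):+0/XO/OX/.O/X., (3,1):+0/XO/OX/../XO
[XO/OX/O./X.] X move#3: (2,1):+0/XO/OX/OX/X.*, (3,1):+0/XO/OX/O./XX
[XO/OX/OX/X.] O move#4: (3,1):+0/XO/OX/OX/XO*
[XO/OX/OX/XO] end (terminal +0, X#5); searched XO/O./../X. to 5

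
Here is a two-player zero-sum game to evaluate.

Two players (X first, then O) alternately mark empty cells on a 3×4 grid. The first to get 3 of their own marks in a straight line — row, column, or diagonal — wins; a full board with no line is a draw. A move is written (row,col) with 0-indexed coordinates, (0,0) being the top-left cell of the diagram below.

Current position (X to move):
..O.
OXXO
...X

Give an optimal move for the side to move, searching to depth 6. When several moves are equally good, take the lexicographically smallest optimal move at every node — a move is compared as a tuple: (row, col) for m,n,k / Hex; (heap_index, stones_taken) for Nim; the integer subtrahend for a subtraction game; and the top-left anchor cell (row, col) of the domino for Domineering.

[..O./OXXO/...X] X move#1: (0,0):+1/X.O./OXXO/...X*, (0,1):+1/.XO./OXXO/...X, (0,3):+1/..OX/OXXO/...X, (2,0):-1/..O./OXXO/X..X, (2,1):+1/..O./OXXO/.X.X, (2,2):+1/..O./OXXO/..XX
[X.O./OXXO/...X] O move#2: (0,1):-1/XOO./OXXO/...X*, (0,3):-1/X.OO/OXXO/...X, (2,0):-1/X.O./OXXO/O..X, (2,1):-1/X.O./OXXO/.O.X, (2,2):-1/X.O./OXXO/..OX
[XOO./OXXO/...X] X move#3: (0,3):+1/XOOX/OXXO/...X*, (2,0):-1/XOO./OXXO/X..X, (2,1):-1/XOO./OXXO/.X.X, (2,2):+1/XOO./OXXO/..XX
[XOOX/OXXO/...X] O move#4: (2,0):-1/XOOX/OXXO/O..X*, (2,1):-1/XOOX/OXXO/.O.X, (2,2):-1/XOOX/OXXO/..OX
[XOOX/OXXO/O..X] X move#5: (2,1):+1/XOOX/OXXO/OX.X*, (2,2):+1/XOOX/OXXO/O.XX
[XOOX/OXXO/OX.X] end (terminal -1, O#6); searched ..O./OXXO/...X to 6

X's best at [..O./OXXO/...X]: (0,0)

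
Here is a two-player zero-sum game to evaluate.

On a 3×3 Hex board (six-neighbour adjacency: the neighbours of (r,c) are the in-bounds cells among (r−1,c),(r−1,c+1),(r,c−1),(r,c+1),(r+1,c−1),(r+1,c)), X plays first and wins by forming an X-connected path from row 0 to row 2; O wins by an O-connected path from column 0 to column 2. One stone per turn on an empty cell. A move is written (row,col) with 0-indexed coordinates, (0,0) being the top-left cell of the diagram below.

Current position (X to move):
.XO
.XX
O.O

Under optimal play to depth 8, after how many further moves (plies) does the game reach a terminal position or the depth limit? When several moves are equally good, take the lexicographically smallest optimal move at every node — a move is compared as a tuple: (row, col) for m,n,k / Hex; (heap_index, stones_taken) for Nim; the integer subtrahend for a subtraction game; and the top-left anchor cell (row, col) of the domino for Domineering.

p1 X@[.XO/.XX/O.O]: (0,0)[XXO/.XX/O.O]-1 (1,0)[.XO/XXX/O.O]-1 (2,1)[.XO/.XX/OXO]+1*
p2 O@[.XO/.XX/OXO] terminal -1; root [.XO/.XX/O.O] d8

PV length from [.XO/.XX/O.O]: 1 ply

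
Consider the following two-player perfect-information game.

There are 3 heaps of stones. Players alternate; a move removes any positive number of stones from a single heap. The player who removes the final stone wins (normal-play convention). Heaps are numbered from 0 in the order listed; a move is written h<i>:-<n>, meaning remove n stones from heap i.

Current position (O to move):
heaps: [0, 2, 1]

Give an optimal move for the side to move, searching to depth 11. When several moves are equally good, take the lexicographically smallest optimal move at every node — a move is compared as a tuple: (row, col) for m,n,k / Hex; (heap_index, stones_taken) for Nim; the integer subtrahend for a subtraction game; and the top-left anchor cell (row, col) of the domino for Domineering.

ply 1, O at (0,2,1) | h1:-1=+1→(0,1,1)*; h1:-2=-1→(0,0,1); h2:-1=-1→(0,2,0)
ply 2, X at (0,1,1) | h1:-1=-1→(0,0,1)*; h2:-1=-1→(0,1,0)
ply 3, O at (0,0,1) | h2:-1=+1→(0,0,0)*
ply 4: (0,0,0) is terminal -1 (X); from (0,2,1) depth 11

O's best at [(0,2,1)]: h1:-1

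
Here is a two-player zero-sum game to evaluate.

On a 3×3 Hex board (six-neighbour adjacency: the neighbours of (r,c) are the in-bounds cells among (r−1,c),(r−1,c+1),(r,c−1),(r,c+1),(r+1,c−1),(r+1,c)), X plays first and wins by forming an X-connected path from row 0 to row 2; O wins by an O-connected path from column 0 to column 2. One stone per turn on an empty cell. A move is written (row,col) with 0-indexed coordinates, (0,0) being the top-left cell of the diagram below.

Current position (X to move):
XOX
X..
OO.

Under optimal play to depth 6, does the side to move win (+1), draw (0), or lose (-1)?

value(XOX/X../OO., X) = -1

[XOX/X../OO.] X move#1: (1,1):-1/XOX/XX./OO.*, (1,2):-1/XOX/X.X/OO., (2,2):-1/XOX/X../OOX
[XOX/XX./OO.] O move#2: (1,2):+1/XOX/XXO/OO.*, (2,2):+1/XOX/XX./OOO
[XOX/XXO/OO.] end (terminal -1, X#3); searched XOX/X../OO. to 6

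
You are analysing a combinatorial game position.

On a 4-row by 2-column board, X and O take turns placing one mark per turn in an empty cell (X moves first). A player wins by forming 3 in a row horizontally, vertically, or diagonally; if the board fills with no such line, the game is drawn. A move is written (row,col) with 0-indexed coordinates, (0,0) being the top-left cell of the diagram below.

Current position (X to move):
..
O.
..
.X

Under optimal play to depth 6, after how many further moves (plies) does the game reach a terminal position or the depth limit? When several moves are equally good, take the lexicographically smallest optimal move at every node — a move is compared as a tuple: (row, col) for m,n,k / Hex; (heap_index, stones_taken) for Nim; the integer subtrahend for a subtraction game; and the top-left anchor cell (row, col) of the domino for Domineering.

p1 X@[../O./../.X]: (0,0)[X./O./../.X]+0* (0,1)[.X/O./../.X]-1 (1,1)[../OX/../.X]+0 (2,0)[../O./X./.X]+0 (2,1)[../O./.X/.X]+0 (3,0)[../O./../XX]+0
p2 O@[X./O./../.X]: (0,1)[XO/O./../.X]+0* (1,1)[X./OO/../.X]+0 (2,0)[X./O./O./.X]+0 (2,1)[X./O./.O/.X]+0 (3,0)[X./O./../OX]+0
p3 X@[XO/O./../.X]: (1,1)[XO/OX/../.X]+0* (2,0)[XO/O./X./.X]+0 (2,1)[XO/O./.X/.X]+0 (3,0)[XO/O./../XX]+0
p4 O@[XO/OX/../.X]: (2,0)[XO/OX/O./.X]-1 (2,1)[XO/OX/.O/.X]+0* (3,0)[XO/OX/../OX]-1
p5 X@[XO/OX/.O/.X]: (2,0)[XO/OX/XO/.X]+0* (3,0)[XO/OX/.O/XX]+0
p6 O@[XO/OX/XO/.X]: (3,0)[XO/OX/XO/OX]+0*
p7 X@[XO/OX/XO/OX] terminal +0; root [../O./../.X] d6

PV length from [../O./../.X]: 6 plies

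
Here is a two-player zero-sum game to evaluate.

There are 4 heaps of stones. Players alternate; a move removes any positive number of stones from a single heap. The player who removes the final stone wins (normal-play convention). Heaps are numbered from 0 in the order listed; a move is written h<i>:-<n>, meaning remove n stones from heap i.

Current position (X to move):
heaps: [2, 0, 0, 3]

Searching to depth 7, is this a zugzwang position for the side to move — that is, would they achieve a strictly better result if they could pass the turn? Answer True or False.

p1 X@[(2,0,0,3)]: h0:-1[(1,0,0,3)]-1 h0:-2[(0,0,0,3)]-1 h3:-1[(2,0,0,2)]+1* h3:-2[(2,0,0,1)]-1 h3:-3[(2,0,0,0)]-1
p2 O@[(2,0,0,2)]: h0:-1[(1,0,0,2)]-1* h0:-2[(0,0,0,2)]-1 h3:-1[(2,0,0,1)]-1 h3:-2[(2,0,0,0)]-1
p3 X@[(1,0,0,2)]: h0:-1[(0,0,0,2)]-1 h3:-1[(1,0,0,1)]+1* h3:-2[(1,0,0,0)]-1
p4 O@[(1,0,0,1)]: h0:-1[(0,0,0,1)]-1* h3:-1[(1,0,0,0)]-1
p5 X@[(0,0,0,1)]: h3:-1[(0,0,0,0)]+1*
p6 O@[(0,0,0,0)] terminal -1; root [(2,0,0,3)] d7
pass branch (O moves first from the same position):
  | p1 O@[(2,0,0,3)]: h0:-1[(1,0,0,3)]-1 h0:-2[(0,0,0,3)]-1 h3:-1[(2,0,0,2)]+1* h3:-2[(2,0,0,1)]-1 h3:-3[(2,0,0,0)]-1
  | p2 X@[(2,0,0,2)]: h0:-1[(1,0,0,2)]-1* h0:-2[(0,0,0,2)]-1 h3:-1[(2,0,0,1)]-1 h3:-2[(2,0,0,0)]-1
  | p3 O@[(1,0,0,2)]: h0:-1[(0,0,0,2)]-1 h3:-1[(1,0,0,1)]+1* h3:-2[(1,0,0,0)]-1
  | p4 X@[(1,0,0,1)]: h0:-1[(0,0,0,1)]-1* h3:-1[(1,0,0,0)]-1
  | p5 O@[(0,0,0,1)]: h3:-1[(0,0,0,0)]+1*
  | p6 X@[(0,0,0,0)] terminal -1; root [(2,0,0,3)] d7
X moving scores +1; X passing scores -1

zugzwang((2,0,0,3), X) = False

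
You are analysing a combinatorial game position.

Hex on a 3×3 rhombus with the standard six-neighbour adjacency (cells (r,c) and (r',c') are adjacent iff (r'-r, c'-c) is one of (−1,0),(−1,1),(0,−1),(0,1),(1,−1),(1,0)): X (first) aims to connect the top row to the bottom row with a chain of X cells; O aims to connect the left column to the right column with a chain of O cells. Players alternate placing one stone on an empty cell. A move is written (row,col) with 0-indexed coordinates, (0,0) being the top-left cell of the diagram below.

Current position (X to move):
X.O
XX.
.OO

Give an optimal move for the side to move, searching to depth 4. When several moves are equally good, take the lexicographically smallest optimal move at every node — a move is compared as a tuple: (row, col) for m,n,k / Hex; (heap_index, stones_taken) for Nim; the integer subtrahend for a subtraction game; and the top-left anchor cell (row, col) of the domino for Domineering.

ply 1, X at X.O/XX./.OO | (0,1)=-1→XXO/XX./.OO; (1,2)=-1→X.O/XXX/.OO; (2,0)=+1→X.O/XX./XOO*
ply 2: X.O/XX./XOO is terminal -1 (O); from X.O/XX./.OO depth 4

X's best at [X.O/XX./.OO]: (2,0)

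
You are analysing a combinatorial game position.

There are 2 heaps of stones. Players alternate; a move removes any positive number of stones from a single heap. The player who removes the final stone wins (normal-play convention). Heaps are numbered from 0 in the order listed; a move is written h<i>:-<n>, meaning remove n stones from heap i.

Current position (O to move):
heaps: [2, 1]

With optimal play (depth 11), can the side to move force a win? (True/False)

ply 1, O at (2,1) | h0:-1=+1→(1,1)*; h0:-2=-1→(0,1); h1:-1=-1→(2,0)
ply 2, X at (1,1) | h0:-1=-1→(0,1)*; h1:-1=-1→(1,0)
ply 3, O at (0,1) | h1:-1=+1→(0,0)*
ply 4: (0,0) is terminal -1 (X); from (2,1) depth 11

O winning at [(2,1)]: True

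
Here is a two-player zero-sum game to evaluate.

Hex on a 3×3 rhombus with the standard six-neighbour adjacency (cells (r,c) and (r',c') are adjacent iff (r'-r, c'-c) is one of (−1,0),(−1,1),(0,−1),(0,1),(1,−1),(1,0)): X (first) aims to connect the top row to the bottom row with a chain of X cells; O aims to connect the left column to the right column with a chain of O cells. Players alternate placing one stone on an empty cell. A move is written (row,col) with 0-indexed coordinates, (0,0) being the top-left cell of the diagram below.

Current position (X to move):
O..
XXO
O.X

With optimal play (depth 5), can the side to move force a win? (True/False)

X winning at [O../XXO/O.X]: True

[O../XXO/O.X] X move#1: (0,1):-1/OX./XXO/O.X, (0,2):-1/O.X/XXO/O.X, (2,1):+1/O../XXO/OXX*
[O../XXO/OXX] O move#2: (0,1):-1/OO./XXO/OXX*, (0,2):-1/O.O/XXO/OXX
[OO./XXO/OXX] X move#3: (0,2):+1/OOX/XXO/OXX*
[OOX/XXO/OXX] end (terminal -1, O#4); searched O../XXO/O.X to 5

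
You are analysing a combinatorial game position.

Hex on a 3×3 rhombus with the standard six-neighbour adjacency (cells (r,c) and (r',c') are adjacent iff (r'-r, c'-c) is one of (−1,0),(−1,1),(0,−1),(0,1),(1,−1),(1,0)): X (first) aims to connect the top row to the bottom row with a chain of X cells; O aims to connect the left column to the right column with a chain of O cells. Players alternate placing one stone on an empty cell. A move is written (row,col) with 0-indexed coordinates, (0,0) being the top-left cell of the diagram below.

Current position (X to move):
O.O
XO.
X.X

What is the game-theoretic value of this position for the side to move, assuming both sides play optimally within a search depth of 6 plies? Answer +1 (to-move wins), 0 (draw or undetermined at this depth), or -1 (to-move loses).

value(O.O/XO./X.X, X) = +1

ply 1, X at O.O/XO./X.X | (0,1)=+1→OXO/XO./X.X*; (1,2)=-1→O.O/XOX/X.X; (2,1)=-1→O.O/XO./XXX
ply 2: OXO/XO./X.X is terminal -1 (O); from O.O/XO./X.X depth 6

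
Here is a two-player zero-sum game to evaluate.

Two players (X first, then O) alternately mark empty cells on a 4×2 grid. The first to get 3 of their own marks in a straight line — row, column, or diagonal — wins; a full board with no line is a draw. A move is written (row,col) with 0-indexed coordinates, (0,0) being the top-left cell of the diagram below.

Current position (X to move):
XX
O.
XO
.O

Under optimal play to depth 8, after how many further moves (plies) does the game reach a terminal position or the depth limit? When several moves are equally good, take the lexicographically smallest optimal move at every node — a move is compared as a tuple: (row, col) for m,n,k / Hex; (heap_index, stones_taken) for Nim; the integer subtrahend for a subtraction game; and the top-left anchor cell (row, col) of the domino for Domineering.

PV length from [XX/O./XO/.O]: 2 plies

ply 1, X at XX/O./XO/.O | (1,1)=+0→XX/OX/XO/.O*; (3,0)=-1→XX/O./XO/XO
ply 2, O at XX/OX/XO/.O | (3,0)=+0→XX/OX/XO/OO*
ply 3: XX/OX/XO/OO is terminal +0 (X); from XX/O./XO/.O depth 8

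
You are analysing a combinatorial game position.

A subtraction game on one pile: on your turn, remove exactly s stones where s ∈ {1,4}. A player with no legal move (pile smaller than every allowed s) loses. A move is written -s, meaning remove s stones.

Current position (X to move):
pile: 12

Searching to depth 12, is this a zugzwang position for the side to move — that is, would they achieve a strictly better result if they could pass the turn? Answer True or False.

zugzwang(12, X) = True

p1 X@[12]: -1[11]-1* -4[8]-1
p2 O@[11]: -1[10]+1* -4[7]+1
p3 X@[10]: -1[9]-1* -4[6]-1
p4 O@[9]: -1[8]-1 -4[5]+1*
p5 X@[5]: -1[4]-1* -4[1]-1
p6 O@[4]: -1[3]-1 -4[0]+1*
p7 X@[0] terminal -1; root [12] d12
if X skipped the turn, O would face:
~ p1 O@[12]: -1[11]-1* -4[8]-1
~ p2 X@[11]: -1[10]+1* -4[7]+1
~ p3 O@[10]: -1[9]-1* -4[6]-1
~ p4 X@[9]: -1[8]-1 -4[5]+1*
~ p5 O@[5]: -1[4]-1* -4[1]-1
~ p6 X@[4]: -1[3]-1 -4[0]+1*
~ p7 O@[0] terminal -1; root [12] d12
compare (X): move=-1 vs pass=+1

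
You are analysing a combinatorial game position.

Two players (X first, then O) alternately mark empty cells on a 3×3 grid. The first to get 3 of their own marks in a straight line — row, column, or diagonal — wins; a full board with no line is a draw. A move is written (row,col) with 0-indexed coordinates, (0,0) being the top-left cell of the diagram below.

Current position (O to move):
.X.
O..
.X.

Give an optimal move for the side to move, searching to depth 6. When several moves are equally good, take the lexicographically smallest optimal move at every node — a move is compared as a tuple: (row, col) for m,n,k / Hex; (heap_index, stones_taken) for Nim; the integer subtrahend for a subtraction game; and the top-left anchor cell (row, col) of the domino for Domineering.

O's best at [.X./O../.X.]: (1,1)

[.X./O../.X.] O move#1: (0,0):-1/OX./O../.X., (0,2):-1/.XO/O../.X., (1,1):+1/.X./OO./.X.*, (1,2):-1/.X./O.O/.X., (2,0):-1/.X./O../OX., (2,2):-1/.X./O../.XO
[.X./OO./.X.] X move#2: (0,0):-1/XX./OO./.X.*, (0,2):-1/.XX/OO./.X., (1,2):-1/.X./OOX/.X., (2,0):-1/.X./OO./XX., (2,2):-1/.X./OO./.XX
[XX./OO./.X.] O move#3: (0,2):+1/XXO/OO./.X.*, (1,2):+1/XX./OOO/.X., (2,0):-1/XX./OO./OX., (2,2):-1/XX./OO./.XO
[XXO/OO./.X.] X move#4: (1,2):-1/XXO/OOX/.X.*, (2,0):-1/XXO/OO./XX., (2,2):-1/XXO/OO./.XX
[XXO/OOX/.X.] O move#5: (2,0):+1/XXO/OOX/OX.*, (2,2):+0/XXO/OOX/.XO
[XXO/OOX/OX.] end (terminal -1, X#6); searched .X./O../.X. to 6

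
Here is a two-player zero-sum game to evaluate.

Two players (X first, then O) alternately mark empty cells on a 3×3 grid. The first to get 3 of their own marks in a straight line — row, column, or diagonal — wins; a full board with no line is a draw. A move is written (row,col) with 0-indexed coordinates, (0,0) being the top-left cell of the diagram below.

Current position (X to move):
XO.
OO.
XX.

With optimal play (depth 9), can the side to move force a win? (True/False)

X winning at [XO./OO./XX.]: True

p1 X@[XO./OO./XX.]: (0,2)[XOX/OO./XX.]-1 (1,2)[XO./OOX/XX.]+0 (2,2)[XO./OO./XXX]+1*
p2 O@[XO./OO./XXX] terminal -1; root [XO./OO./XX.] d9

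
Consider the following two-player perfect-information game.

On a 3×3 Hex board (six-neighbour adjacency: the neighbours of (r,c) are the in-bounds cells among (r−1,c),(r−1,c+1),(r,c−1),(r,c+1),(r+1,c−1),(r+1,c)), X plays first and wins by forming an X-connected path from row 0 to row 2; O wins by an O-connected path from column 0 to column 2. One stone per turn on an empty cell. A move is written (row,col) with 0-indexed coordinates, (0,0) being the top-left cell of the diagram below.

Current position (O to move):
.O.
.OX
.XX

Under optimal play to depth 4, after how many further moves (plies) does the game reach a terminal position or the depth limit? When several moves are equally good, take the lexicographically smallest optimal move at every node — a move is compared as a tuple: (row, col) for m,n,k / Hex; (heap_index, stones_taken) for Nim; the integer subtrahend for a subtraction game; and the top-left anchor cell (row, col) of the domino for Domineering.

p1 O@[.O./.OX/.XX]: (0,0)[OO./.OX/.XX]-1 (0,2)[.OO/.OX/.XX]+1* (1,0)[.O./OOX/.XX]-1 (2,0)[.O./.OX/OXX]-1
p2 X@[.OO/.OX/.XX]: (0,0)[XOO/.OX/.XX]-1* (1,0)[.OO/XOX/.XX]-1 (2,0)[.OO/.OX/XXX]-1
p3 O@[XOO/.OX/.XX]: (1,0)[XOO/OOX/.XX]+1* (2,0)[XOO/.OX/OXX]+1
p4 X@[XOO/OOX/.XX] terminal -1; root [.O./.OX/.XX] d4

PV length from [.O./.OX/.XX]: 3 plies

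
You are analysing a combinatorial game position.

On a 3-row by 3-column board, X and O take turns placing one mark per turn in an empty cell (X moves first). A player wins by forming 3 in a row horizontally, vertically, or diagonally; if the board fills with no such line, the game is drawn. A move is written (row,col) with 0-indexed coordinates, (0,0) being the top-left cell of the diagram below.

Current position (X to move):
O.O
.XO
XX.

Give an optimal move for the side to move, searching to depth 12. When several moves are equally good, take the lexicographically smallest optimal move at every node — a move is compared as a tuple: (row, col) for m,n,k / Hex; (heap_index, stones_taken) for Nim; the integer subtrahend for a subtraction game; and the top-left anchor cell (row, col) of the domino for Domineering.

p1 X@[O.O/.XO/XX.]: (0,1)[OXO/.XO/XX.]+1* (1,0)[O.O/XXO/XX.]-1 (2,2)[O.O/.XO/XXX]+1
p2 O@[OXO/.XO/XX.] terminal -1; root [O.O/.XO/XX.] d12

X's best at [O.O/.XO/XX.]: (0,1)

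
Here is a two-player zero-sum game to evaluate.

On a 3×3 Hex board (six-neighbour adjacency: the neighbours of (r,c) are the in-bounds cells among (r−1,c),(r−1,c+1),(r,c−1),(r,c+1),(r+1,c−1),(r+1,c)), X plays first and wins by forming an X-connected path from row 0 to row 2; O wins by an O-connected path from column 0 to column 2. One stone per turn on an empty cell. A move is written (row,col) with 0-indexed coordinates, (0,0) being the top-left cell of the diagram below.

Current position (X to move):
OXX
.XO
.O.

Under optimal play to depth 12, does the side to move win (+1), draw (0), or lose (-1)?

[OXX/.XO/.O.] X move#1: (1,0):-1/OXX/XXO/.O., (2,0):+1/OXX/.XO/XO.*, (2,2):-1/OXX/.XO/.OX
[OXX/.XO/XO.] end (terminal -1, O#2); searched OXX/.XO/.O. to 12

value(OXX/.XO/.O., X) = +1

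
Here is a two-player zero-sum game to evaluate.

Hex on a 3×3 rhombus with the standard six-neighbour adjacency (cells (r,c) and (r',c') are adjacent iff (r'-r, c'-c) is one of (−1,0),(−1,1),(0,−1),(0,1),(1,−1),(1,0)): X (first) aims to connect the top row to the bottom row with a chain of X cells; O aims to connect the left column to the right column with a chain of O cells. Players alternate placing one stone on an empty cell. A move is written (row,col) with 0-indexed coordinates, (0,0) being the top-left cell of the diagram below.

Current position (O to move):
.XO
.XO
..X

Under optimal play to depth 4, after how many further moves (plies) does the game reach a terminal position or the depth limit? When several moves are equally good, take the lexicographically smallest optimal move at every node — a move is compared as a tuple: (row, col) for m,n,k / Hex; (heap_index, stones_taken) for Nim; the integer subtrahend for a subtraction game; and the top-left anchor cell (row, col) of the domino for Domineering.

PV length from [.XO/.XO/..X]: 4 plies

p1 O@[.XO/.XO/..X]: (0,0)[OXO/.XO/..X]-1* (1,0)[.XO/OXO/..X]-1 (2,0)[.XO/.XO/O.X]-1 (2,1)[.XO/.XO/.OX]-1
p2 X@[OXO/.XO/..X]: (1,0)[OXO/XXO/..X]+1* (2,0)[OXO/.XO/X.X]+1 (2,1)[OXO/.XO/.XX]+1
p3 O@[OXO/XXO/..X]: (2,0)[OXO/XXO/O.X]-1* (2,1)[OXO/XXO/.OX]-1
p4 X@[OXO/XXO/O.X]: (2,1)[OXO/XXO/OXX]+1*
p5 O@[OXO/XXO/OXX] terminal -1; root [.XO/.XO/..X] d4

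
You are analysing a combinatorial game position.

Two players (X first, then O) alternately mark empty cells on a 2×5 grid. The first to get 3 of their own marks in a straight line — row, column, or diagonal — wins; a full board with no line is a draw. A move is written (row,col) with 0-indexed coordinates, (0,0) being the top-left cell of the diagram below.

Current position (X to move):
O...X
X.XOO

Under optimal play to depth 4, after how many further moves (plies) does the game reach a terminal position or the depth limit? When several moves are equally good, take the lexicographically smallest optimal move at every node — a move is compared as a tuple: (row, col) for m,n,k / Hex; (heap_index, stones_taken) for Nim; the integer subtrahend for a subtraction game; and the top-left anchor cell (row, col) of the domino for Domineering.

PV length from [O...X/X.XOO]: 3 plies

p1 X@[O...X/X.XOO]: (0,1)[OX..X/X.XOO]+0 (0,2)[O.X.X/X.XOO]+1* (0,3)[O..XX/X.XOO]+1 (1,1)[O...X/XXXOO]+1
p2 O@[O.X.X/X.XOO]: (0,1)[OOX.X/X.XOO]-1* (0,3)[O.XOX/X.XOO]-1 (1,1)[O.X.X/XOXOO]-1
p3 X@[OOX.X/X.XOO]: (0,3)[OOXXX/X.XOO]+1* (1,1)[OOX.X/XXXOO]+1
p4 O@[OOXXX/X.XOO] terminal -1; root [O...X/X.XOO] d4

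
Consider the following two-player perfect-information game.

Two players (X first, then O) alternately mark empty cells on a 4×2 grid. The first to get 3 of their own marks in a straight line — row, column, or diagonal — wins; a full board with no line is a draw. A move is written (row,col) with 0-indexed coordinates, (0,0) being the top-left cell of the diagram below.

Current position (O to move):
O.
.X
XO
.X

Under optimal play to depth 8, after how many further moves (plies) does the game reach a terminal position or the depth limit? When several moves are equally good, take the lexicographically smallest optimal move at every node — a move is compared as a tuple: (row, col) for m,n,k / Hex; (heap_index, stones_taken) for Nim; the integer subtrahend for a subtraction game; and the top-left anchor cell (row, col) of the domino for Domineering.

PV length from [O./.X/XO/.X]: 3 plies

p1 O@[O./.X/XO/.X]: (0,1)[OO/.X/XO/.X]+0* (1,0)[O./OX/XO/.X]+0 (3,0)[O./.X/XO/OX]+0
p2 X@[OO/.X/XO/.X]: (1,0)[OO/XX/XO/.X]+0* (3,0)[OO/.X/XO/XX]+0
p3 O@[OO/XX/XO/.X]: (3,0)[OO/XX/XO/OX]+0*
p4 X@[OO/XX/XO/OX] terminal +0; root [O./.X/XO/.X] d8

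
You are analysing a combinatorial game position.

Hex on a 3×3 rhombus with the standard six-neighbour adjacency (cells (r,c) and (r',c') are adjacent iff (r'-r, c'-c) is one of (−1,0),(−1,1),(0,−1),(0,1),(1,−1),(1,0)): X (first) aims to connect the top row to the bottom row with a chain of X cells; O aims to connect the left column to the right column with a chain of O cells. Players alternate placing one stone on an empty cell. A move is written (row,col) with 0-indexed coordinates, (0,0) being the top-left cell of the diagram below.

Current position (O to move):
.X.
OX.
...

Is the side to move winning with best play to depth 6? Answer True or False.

p1 O@[.X./OX./...]: (0,0)[OX./OX./...]-1* (0,2)[.XO/OX./...]-1 (1,2)[.X./OXO/...]-1 (2,0)[.X./OX./O..]-1 (2,1)[.X./OX./.O.]-1 (2,2)[.X./OX./..O]-1
p2 X@[OX./OX./...]: (0,2)[OXX/OX./...]+1* (1,2)[OX./OXX/...]+1 (2,0)[OX./OX./X..]+1 (2,1)[OX./OX./.X.]+1 (2,2)[OX./OX./..X]+1
p3 O@[OXX/OX./...]: (1,2)[OXX/OXO/...]-1* (2,0)[OXX/OX./O..]-1 (2,1)[OXX/OX./.O.]-1 (2,2)[OXX/OX./..O]-1
p4 X@[OXX/OXO/...]: (2,0)[OXX/OXO/X..]+1* (2,1)[OXX/OXO/.X.]+1 (2,2)[OXX/OXO/..X]+1
p5 O@[OXX/OXO/X..] terminal -1; root [.X./OX./...] d6

O winning at [.X./OX./...]: False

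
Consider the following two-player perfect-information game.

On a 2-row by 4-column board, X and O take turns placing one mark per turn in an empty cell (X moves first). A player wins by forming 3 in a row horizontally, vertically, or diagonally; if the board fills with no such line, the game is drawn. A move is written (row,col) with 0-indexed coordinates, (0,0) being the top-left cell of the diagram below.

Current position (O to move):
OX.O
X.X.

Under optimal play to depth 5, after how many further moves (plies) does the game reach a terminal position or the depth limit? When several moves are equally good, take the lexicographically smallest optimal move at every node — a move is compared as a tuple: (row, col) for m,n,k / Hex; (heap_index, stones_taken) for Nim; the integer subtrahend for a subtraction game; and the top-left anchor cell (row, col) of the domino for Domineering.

PV length from [OX.O/X.X.]: 3 plies

[OX.O/X.X.] O move#1: (0,2):-1/OXOO/X.X., (1,1):+0/OX.O/XOX.*, (1,3):-1/OX.O/X.XO
[OX.O/XOX.] X move#2: (0,2):+0/OXXO/XOX.*, (1,3):+0/OX.O/XOXX
[OXXO/XOX.] O move#3: (1,3):+0/OXXO/XOXO*
[OXXO/XOXO] end (terminal +0, X#4); searched OX.O/X.X. to 5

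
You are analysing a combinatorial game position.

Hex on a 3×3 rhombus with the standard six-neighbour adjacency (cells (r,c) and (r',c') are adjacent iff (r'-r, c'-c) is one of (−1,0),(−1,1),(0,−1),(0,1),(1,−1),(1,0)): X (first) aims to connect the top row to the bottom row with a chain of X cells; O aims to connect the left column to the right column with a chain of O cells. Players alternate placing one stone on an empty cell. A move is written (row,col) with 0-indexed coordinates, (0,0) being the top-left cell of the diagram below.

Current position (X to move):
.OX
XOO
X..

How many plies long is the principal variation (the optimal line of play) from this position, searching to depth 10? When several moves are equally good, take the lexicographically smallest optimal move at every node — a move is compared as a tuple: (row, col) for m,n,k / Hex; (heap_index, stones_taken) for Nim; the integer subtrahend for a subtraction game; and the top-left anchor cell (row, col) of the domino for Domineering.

p1 X@[.OX/XOO/X..]: (0,0)[XOX/XOO/X..]+1* (2,1)[.OX/XOO/XX.]-1 (2,2)[.OX/XOO/X.X]-1
p2 O@[XOX/XOO/X..] terminal -1; root [.OX/XOO/X..] d10

PV length from [.OX/XOO/X..]: 1 ply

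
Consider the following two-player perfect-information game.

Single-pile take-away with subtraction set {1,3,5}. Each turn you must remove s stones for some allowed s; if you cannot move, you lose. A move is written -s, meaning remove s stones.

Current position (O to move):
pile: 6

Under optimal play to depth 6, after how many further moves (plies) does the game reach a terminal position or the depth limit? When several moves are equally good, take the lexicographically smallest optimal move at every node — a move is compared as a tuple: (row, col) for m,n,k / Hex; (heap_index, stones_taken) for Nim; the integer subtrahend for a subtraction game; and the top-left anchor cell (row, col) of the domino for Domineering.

p1 O@[6]: -1[5]-1* -3[3]-1 -5[1]-1
p2 X@[5]: -1[4]+1* -3[2]+1 -5[0]+1
p3 O@[4]: -1[3]-1* -3[1]-1
p4 X@[3]: -1[2]+1* -3[0]+1
p5 O@[2]: -1[1]-1*
p6 X@[1]: -1[0]+1*
p7 O@[0] terminal -1; root [6] d6

PV length from [6]: 6 plies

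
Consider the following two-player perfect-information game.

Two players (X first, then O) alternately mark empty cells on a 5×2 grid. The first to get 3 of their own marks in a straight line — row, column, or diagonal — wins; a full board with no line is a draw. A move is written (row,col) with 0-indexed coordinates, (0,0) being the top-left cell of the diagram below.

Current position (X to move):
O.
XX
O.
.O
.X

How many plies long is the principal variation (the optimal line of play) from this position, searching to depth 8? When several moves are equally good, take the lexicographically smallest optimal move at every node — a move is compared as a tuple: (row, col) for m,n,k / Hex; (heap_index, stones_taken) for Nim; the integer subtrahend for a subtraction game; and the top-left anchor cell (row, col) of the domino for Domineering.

PV length from [O./XX/O./.O/.X]: 4 plies

ply 1, X at O./XX/O./.O/.X | (0,1)=+0→OX/XX/O./.O/.X*; (2,1)=+0→O./XX/OX/.O/.X; (3,0)=+0→O./XX/O./XO/.X; (4,0)=+0→O./XX/O./.O/XX
ply 2, O at OX/XX/O./.O/.X | (2,1)=+0→OX/XX/OO/.O/.X*; (3,0)=-1→OX/XX/O./OO/.X; (4,0)=-1→OX/XX/O./.O/OX
ply 3, X at OX/XX/OO/.O/.X | (3,0)=+0→OX/XX/OO/XO/.X*; (4,0)=+0→OX/XX/OO/.O/XX
ply 4, O at OX/XX/OO/XO/.X | (4,0)=+0→OX/XX/OO/XO/OX*
ply 5: OX/XX/OO/XO/OX is terminal +0 (X); from O./XX/O./.O/.X depth 8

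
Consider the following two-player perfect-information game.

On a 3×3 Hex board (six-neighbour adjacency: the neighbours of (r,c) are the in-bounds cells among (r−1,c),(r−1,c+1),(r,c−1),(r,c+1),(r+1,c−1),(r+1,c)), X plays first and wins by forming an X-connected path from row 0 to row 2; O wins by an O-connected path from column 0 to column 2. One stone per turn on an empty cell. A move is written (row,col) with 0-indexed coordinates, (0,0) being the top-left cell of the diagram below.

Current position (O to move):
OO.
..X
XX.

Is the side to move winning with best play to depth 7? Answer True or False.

[OO./..X/XX.] O move#1: (0,2):+1/OOO/..X/XX.*, (1,0):-1/OO./O.X/XX., (1,1):-1/OO./.OX/XX., (2,2):-1/OO./..X/XXO
[OOO/..X/XX.] end (terminal -1, X#2); searched OO./..X/XX. to 7

O winning at [OO./..X/XX.]: True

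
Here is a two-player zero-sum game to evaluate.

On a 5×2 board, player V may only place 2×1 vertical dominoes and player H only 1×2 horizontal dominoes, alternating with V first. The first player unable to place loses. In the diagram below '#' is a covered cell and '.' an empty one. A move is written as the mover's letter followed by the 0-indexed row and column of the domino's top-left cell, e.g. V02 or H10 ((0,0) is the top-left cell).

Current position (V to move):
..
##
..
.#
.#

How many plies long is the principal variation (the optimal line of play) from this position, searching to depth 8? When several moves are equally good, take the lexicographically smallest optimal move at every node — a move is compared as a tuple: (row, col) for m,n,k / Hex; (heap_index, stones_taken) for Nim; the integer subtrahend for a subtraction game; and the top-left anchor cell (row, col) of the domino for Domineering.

PV length from [../##/../.#/.#]: 2 plies

p1 V@[../##/../.#/.#]: V20[../##/#./##/.#]-1* V30[../##/../##/##]-1
p2 H@[../##/#./##/.#]: H00[##/##/#./##/.#]+1*
p3 V@[##/##/#./##/.#] terminal -1; root [../##/../.#/.#] d8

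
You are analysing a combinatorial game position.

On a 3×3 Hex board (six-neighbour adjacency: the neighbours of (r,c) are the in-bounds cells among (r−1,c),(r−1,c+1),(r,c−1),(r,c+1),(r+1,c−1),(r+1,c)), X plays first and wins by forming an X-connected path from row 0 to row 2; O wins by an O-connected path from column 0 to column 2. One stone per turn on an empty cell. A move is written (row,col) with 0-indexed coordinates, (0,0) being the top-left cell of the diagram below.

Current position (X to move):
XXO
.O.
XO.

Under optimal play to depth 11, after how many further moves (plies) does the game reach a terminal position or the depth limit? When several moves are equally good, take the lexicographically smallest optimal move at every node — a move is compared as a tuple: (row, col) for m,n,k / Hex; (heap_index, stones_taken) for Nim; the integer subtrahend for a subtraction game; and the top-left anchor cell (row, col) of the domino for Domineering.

PV length from [XXO/.O./XO.]: 1 ply

p1 X@[XXO/.O./XO.]: (1,0)[XXO/XO./XO.]+1* (1,2)[XXO/.OX/XO.]-1 (2,2)[XXO/.O./XOX]-1
p2 O@[XXO/XO./XO.] terminal -1; root [XXO/.O./XO.] d11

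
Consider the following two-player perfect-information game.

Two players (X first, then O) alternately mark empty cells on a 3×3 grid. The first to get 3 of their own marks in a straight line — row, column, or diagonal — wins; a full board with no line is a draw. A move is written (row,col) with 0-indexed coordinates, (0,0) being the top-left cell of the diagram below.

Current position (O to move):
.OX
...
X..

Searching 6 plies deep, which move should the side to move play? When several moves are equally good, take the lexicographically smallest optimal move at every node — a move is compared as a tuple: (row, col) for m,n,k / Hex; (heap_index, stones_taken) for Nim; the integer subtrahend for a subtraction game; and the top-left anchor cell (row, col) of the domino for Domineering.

O's best at [.OX/.../X..]: (1,1)

p1 O@[.OX/.../X..]: (0,0)[OOX/.../X..]-1 (1,0)[.OX/O../X..]-1 (1,1)[.OX/.O./X..]+0* (1,2)[.OX/..O/X..]-1 (2,1)[.OX/.../XO.]-1 (2,2)[.OX/.../X.O]-1
p2 X@[.OX/.O./X..]: (0,0)[XOX/.O./X..]-1 (1,0)[.OX/XO./X..]-1 (1,2)[.OX/.OX/X..]-1 (2,1)[.OX/.O./XX.]+0* (2,2)[.OX/.O./X.X]-1
p3 O@[.OX/.O./XX.]: (0,0)[OOX/.O./XX.]-1 (1,0)[.OX/OO./XX.]-1 (1,2)[.OX/.OO/XX.]-1 (2,2)[.OX/.O./XXO]+0*
p4 X@[.OX/.O./XXO]: (0,0)[XOX/.O./XXO]+0* (1,0)[.OX/XO./XXO]-1 (1,2)[.OX/.OX/XXO]-1
p5 O@[XOX/.O./XXO]: (1,0)[XOX/OO./XXO]+0* (1,2)[XOX/.OO/XXO]-1
p6 X@[XOX/OO./XXO]: (1,2)[XOX/OOX/XXO]+0*
p7 O@[XOX/OOX/XXO] terminal +0; root [.OX/.../X..] d6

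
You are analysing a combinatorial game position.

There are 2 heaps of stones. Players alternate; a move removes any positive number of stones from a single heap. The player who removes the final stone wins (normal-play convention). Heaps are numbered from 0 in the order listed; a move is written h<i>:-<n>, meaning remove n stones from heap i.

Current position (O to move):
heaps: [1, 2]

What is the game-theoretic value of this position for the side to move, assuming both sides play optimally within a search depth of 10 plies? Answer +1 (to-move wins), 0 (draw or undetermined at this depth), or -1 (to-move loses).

ply 1, O at (1,2) | h0:-1=-1→(0,2); h1:-1=+1→(1,1)*; h1:-2=-1→(1,0)
ply 2, X at (1,1) | h0:-1=-1→(0,1)*; h1:-1=-1→(1,0)
ply 3, O at (0,1) | h1:-1=+1→(0,0)*
ply 4: (0,0) is terminal -1 (X); from (1,2) depth 10

value((1,2), O) = +1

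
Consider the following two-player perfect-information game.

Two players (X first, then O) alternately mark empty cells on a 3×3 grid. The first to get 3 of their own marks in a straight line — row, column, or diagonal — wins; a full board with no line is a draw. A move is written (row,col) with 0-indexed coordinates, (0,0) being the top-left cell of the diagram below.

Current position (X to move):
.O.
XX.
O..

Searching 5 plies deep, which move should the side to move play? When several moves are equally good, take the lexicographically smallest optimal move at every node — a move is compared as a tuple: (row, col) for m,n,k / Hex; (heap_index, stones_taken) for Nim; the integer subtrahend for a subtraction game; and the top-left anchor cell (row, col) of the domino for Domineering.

X's best at [.O./XX./O..]: (0,0)

p1 X@[.O./XX./O..]: (0,0)[XO./XX./O..]+1* (0,2)[.OX/XX./O..]+0 (1,2)[.O./XXX/O..]+1 (2,1)[.O./XX./OX.]+0 (2,2)[.O./XX./O.X]+1
p2 O@[XO./XX./O..]: (0,2)[XOO/XX./O..]-1* (1,2)[XO./XXO/O..]-1 (2,1)[XO./XX./OO.]-1 (2,2)[XO./XX./O.O]-1
p3 X@[XOO/XX./O..]: (1,2)[XOO/XXX/O..]+1* (2,1)[XOO/XX./OX.]+1 (2,2)[XOO/XX./O.X]+1
p4 O@[XOO/XXX/O..] terminal -1; root [.O./XX./O..] d5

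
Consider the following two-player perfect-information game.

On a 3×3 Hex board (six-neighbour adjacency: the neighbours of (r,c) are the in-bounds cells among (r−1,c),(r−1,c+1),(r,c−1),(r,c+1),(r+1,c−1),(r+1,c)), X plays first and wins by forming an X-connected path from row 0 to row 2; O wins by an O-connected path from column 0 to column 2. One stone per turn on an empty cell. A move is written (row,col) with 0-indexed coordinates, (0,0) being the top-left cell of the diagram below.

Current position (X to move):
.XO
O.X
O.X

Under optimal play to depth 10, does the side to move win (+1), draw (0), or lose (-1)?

value(.XO/O.X/O.X, X) = +1

p1 X@[.XO/O.X/O.X]: (0,0)[XXO/O.X/O.X]-1 (1,1)[.XO/OXX/O.X]+1* (2,1)[.XO/O.X/OXX]-1
p2 O@[.XO/OXX/O.X] terminal -1; root [.XO/O.X/O.X] d10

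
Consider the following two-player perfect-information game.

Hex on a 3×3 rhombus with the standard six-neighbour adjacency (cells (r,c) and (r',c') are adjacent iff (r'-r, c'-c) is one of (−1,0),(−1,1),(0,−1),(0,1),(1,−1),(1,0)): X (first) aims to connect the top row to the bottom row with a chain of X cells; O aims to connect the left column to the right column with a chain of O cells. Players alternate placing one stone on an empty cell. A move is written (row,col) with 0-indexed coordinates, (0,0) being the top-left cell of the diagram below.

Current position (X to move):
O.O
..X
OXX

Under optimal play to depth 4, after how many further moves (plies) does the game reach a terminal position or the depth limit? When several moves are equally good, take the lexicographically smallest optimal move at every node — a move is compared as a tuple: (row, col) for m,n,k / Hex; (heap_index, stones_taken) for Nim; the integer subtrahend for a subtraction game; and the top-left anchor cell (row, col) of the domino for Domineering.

p1 X@[O.O/..X/OXX]: (0,1)[OXO/..X/OXX]-1* (1,0)[O.O/X.X/OXX]-1 (1,1)[O.O/.XX/OXX]-1
p2 O@[OXO/..X/OXX]: (1,0)[OXO/O.X/OXX]-1 (1,1)[OXO/.OX/OXX]+1*
p3 X@[OXO/.OX/OXX] terminal -1; root [O.O/..X/OXX] d4

PV length from [O.O/..X/OXX]: 2 plies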